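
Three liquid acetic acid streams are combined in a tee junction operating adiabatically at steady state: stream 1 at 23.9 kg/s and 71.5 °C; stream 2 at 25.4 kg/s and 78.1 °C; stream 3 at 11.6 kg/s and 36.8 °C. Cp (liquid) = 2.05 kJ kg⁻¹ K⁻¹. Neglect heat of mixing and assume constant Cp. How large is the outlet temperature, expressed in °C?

T_out = 67.6 °C

Adiabatic, steady state ⇒ Σ ṁᵢCp,ᵢ(T_out − Tᵢ) = 0
T_out = Σ ṁᵢCp,ᵢTᵢ / Σ ṁᵢCp,ᵢ
      = 8444.9 / 124.84 = 67.643 °C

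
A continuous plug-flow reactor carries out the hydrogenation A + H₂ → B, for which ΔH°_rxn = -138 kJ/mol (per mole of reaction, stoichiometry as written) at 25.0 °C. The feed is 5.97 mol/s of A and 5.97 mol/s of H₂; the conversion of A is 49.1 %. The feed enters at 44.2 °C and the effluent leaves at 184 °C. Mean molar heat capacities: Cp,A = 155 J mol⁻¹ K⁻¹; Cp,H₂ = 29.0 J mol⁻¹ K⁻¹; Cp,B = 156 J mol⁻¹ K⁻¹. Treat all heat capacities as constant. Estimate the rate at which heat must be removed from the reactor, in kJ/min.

Extent of reaction ξ = 0.491 × 5.97 = 2.9313 mol/s
Reaction term: ξ·ΔH°_rxn = 2.9313 × -138 = -404.52 kJ/s
Sensible, feed 44.2→25 °C: -21.091 kJ/s
Outlet flows (mol/s): A 3.0387, H₂ 3.0387, B 2.9313
Sensible, products 25→184 °C: 161.61 kJ/s
Q = ΔH = -264 kJ/s = -264 kW
Heat removed = 15840 kJ/min

Q_out = 15800 kJ/min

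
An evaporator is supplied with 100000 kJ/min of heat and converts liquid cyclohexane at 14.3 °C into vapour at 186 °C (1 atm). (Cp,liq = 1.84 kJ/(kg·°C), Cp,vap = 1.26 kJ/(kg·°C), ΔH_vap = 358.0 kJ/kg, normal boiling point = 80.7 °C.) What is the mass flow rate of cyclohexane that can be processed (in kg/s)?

Δh = 1.84×(80.7−14.3) + 358.0 + 1.26×(186−80.7) = 612.85 kJ/kg
Q = 100000 kJ/min = 1666.7 kJ/s = 1666.7 kJ/s
ṁ = Q/Δh = 1666.7 / 612.85 = 2.7195 kg/s

ṁ = 2.72 kg/s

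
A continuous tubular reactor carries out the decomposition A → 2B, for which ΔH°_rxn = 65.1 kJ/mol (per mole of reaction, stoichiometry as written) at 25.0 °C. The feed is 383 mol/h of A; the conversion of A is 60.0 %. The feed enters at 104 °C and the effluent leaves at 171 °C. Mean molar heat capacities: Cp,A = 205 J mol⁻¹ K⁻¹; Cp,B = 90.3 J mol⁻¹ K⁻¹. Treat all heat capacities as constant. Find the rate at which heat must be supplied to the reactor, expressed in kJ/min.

Q_in = 323 kJ/min

Extent of reaction ξ = 0.600 × 383 = 229.8 mol/h
Reaction term: ξ·ΔH°_rxn = 229.8 × 65.1 = 14960 kJ/h
Sensible, feed 104→25 °C: -6202.7 kJ/h
Outlet flows (mol/h): A 153.2, B 459.6
Sensible, products 25→171 °C: 10645 kJ/h
Q = ΔH = 19402 kJ/h = 5.3894 kW
Heat supplied = 323.36 kJ/min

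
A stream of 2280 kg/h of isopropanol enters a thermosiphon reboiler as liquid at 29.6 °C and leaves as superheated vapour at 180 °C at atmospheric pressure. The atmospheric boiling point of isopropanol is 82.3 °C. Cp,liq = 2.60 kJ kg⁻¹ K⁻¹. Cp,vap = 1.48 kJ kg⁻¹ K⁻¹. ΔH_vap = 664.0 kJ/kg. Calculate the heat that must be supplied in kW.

Q = 599 kW

liquid 29.6→82.3 °C: 137.02 kJ/kg
vaporisation at 82.3 °C: 664 kJ/kg
vapour 82.3→180 °C: 144.6 kJ/kg
Δh = 137.02 + 664 + 144.6 = 945.62 kJ/kg
Q = ṁ·Δh = 2280 kg/h × 945.62 kJ/kg = 2.156e+06 kJ/h
|Q| = 598.89 kW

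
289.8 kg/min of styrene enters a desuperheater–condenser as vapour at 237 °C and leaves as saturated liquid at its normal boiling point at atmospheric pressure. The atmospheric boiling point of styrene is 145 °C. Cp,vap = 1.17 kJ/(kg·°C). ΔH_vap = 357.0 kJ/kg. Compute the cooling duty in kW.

Q_c = 2240 kW

vapour 237→145 °C: -107.64 kJ/kg
condensation at 145 °C: -357 kJ/kg
Δh = -107.64 + -357 = -464.64 kJ/kg
Q = ṁ·Δh = 289.8 kg/min × -464.64 kJ/kg = -134650 kJ/min
|Q| = 2244.2 kW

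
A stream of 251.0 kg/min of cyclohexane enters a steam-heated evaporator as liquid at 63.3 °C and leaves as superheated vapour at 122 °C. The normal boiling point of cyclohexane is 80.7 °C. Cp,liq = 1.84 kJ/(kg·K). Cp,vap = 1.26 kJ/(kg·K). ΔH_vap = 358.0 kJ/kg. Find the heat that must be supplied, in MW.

Q = 1.85 MW

liquid 63.3→80.7 °C: 32.016 kJ/kg
vaporisation at 80.7 °C: 358 kJ/kg
vapour 80.7→122 °C: 52.038 kJ/kg
Δh = 32.016 + 358 + 52.038 = 442.05 kJ/kg
Q = ṁ·Δh = 251.0 kg/min × 442.05 kJ/kg = 110960 kJ/min
|Q| = 1849.3 kW = 1.8493 MW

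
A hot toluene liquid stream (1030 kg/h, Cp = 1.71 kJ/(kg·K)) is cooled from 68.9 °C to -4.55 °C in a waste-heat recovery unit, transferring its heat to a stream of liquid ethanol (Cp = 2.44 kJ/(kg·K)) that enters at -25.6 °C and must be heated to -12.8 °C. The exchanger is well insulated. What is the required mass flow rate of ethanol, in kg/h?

ṁ_c = 4140 kg/h

Heat released by hot stream: Q = 1030 × 1.71 × (68.9 − -4.55) = 129370 kJ/h
Energy balance on cold side (adiabatic exchanger): Q = ṁ_c·Cp_c·(T_c,out − T_c,in)
ṁ_c = 129370 / [2.44 × (-12.8 − -25.6)] = 4142.1 kg/h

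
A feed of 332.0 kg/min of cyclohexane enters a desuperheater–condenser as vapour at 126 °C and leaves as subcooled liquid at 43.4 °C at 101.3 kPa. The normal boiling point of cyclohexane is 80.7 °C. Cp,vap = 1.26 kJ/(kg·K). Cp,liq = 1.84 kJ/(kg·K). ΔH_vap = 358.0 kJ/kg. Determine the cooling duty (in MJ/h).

vapour 126→80.7 °C: -57.078 kJ/kg
condensation at 80.7 °C: -358 kJ/kg
liquid 80.7→43.4 °C: -68.632 kJ/kg
Δh = -57.078 + -358 + -68.632 = -483.71 kJ/kg
Q = ṁ·Δh = 332.0 kg/min × -483.71 kJ/kg = -160590 kJ/min
|Q| = 2676.5 kW = 9635.5 MJ/h

Q_c = 9640 MJ/h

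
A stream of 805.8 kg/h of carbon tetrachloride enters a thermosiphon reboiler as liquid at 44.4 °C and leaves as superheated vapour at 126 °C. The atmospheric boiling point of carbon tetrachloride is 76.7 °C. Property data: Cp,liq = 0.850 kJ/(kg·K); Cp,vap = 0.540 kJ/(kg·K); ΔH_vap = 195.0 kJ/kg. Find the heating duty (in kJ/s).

liquid 44.4→76.7 °C: 27.455 kJ/kg
vaporisation at 76.7 °C: 195 kJ/kg
vapour 76.7→126 °C: 26.622 kJ/kg
Δh = 27.455 + 195 + 26.622 = 249.08 kJ/kg
Q = ṁ·Δh = 805.8 kg/h × 249.08 kJ/kg = 200710 kJ/h
|Q| = 55.752 kW

Q = 55.8 kJ/s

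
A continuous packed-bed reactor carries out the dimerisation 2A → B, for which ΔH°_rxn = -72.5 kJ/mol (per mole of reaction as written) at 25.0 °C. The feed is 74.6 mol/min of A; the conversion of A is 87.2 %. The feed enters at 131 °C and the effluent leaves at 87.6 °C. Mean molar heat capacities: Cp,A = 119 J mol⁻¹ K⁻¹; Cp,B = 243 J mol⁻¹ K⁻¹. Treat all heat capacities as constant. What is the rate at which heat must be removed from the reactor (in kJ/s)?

Q_out = 45.6 kJ/s

Extent of reaction ξ = 0.872 × 74.6 / 2 = 32.526 mol/min
Reaction term: ξ·ΔH°_rxn = 32.526 × -72.5 = -2358.1 kJ/min
Sensible, feed 131→25 °C: -941 kJ/min
Outlet flows (mol/min): A 9.5488, B 32.526
Sensible, products 25→87.6 °C: 565.91 kJ/min
Q = ΔH = -2733.2 kJ/min = -45.553 kW
Heat removed = 45.553 kJ/s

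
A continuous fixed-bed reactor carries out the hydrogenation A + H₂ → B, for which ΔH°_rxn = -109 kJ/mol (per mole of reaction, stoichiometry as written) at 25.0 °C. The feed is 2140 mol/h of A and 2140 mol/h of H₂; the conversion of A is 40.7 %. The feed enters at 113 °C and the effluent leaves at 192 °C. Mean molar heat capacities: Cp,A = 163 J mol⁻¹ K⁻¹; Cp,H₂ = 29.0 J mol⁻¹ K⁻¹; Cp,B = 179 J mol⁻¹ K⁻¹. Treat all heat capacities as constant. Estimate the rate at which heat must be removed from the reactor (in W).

Q_out = 17900 W

Extent of reaction ξ = 0.407 × 2140 = 870.98 mol/h
Reaction term: ξ·ΔH°_rxn = 870.98 × -109 = -94937 kJ/h
Sensible, feed 113→25 °C: -36157 kJ/h
Outlet flows (mol/h): A 1269, H₂ 1269, B 870.98
Sensible, products 25→192 °C: 66726 kJ/h
Q = ΔH = -64368 kJ/h = -17.88 kW
Heat removed = 17880 W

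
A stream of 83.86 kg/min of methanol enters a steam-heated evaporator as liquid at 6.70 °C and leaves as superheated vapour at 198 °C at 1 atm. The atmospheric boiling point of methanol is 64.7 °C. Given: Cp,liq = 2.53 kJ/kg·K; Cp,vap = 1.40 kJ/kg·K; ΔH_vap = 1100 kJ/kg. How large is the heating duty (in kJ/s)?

liquid 6.70→64.7 °C: 146.74 kJ/kg
vaporisation at 64.7 °C: 1100 kJ/kg
vapour 64.7→198 °C: 186.62 kJ/kg
Δh = 146.74 + 1100 + 186.62 = 1433.4 kJ/kg
Q = ṁ·Δh = 83.86 kg/min × 1433.4 kJ/kg = 120200 kJ/min
|Q| = 2003.4 kW

Q = 2000 kJ/s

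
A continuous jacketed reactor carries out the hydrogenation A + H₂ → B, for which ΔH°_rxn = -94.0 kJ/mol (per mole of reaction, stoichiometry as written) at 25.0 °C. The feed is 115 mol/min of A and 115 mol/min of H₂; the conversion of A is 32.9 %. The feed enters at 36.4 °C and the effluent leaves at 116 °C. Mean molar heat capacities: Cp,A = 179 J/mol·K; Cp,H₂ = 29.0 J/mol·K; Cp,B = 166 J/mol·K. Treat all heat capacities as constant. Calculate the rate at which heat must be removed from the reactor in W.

Q_out = 30000 W

Extent of reaction ξ = 0.329 × 115 = 37.835 mol/min
Reaction term: ξ·ΔH°_rxn = 37.835 × -94.0 = -3556.5 kJ/min
Sensible, feed 36.4→25 °C: -272.69 kJ/min
Outlet flows (mol/min): A 77.165, H₂ 77.165, B 37.835
Sensible, products 25→116 °C: 2032.1 kJ/min
Q = ΔH = -1797.1 kJ/min = -29.951 kW
Heat removed = 29951 W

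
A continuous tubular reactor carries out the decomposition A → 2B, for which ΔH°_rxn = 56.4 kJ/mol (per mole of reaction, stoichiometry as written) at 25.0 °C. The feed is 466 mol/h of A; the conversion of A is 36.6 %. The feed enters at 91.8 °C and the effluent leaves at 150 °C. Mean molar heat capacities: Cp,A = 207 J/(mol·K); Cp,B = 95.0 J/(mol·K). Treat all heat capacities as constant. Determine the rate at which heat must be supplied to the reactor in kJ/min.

Q_in = 248 kJ/min

Extent of reaction ξ = 0.366 × 466 = 170.56 mol/h
Reaction term: ξ·ΔH°_rxn = 170.56 × 56.4 = 9619.4 kJ/h
Sensible, feed 91.8→25 °C: -6443.7 kJ/h
Outlet flows (mol/h): A 295.44, B 341.11
Sensible, products 25→150 °C: 11695 kJ/h
Q = ΔH = 14871 kJ/h = 4.1308 kW
Heat supplied = 247.85 kJ/min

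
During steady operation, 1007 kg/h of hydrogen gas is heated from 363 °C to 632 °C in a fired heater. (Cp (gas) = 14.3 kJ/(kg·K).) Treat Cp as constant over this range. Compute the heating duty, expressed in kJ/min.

Q = 64600 kJ/min

Q = ṁ·Cp·ΔT = 1007 × 14.3 × (632 − 363) = 3.8736e+06 kJ/h
Converting: 3.8736e+06 / 3600 s = 1076 kW
Heating duty = 64560 kJ/min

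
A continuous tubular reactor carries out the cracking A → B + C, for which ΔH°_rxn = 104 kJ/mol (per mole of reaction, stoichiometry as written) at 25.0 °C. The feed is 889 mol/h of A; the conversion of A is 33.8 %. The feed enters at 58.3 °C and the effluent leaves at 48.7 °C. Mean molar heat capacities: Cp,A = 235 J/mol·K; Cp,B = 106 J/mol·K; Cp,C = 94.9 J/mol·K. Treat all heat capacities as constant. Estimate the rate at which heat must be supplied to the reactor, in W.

Q_in = 8060 W

Extent of reaction ξ = 0.338 × 889 = 300.48 mol/h
Reaction term: ξ·ΔH°_rxn = 300.48 × 104 = 31250 kJ/h
Sensible, feed 58.3→25 °C: -6956.9 kJ/h
Outlet flows (mol/h): A 588.52, B 300.48, C 300.48
Sensible, products 25→48.7 °C: 4708.4 kJ/h
Q = ΔH = 29002 kJ/h = 8.056 kW
Heat supplied = 8056 W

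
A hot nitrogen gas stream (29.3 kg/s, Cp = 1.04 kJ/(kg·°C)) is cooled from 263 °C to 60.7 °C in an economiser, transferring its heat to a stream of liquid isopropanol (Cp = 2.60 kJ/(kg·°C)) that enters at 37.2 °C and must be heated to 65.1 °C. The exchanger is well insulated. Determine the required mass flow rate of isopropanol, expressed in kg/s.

Heat released by hot stream: Q = 29.3 × 1.04 × (263 − 60.7) = 6164.5 kJ/s
Energy balance on cold side (adiabatic exchanger): Q = ṁ_c·Cp_c·(T_c,out − T_c,in)
ṁ_c = 6164.5 / [2.60 × (65.1 − 37.2)] = 84.981 kg/s

ṁ_c = 85.0 kg/s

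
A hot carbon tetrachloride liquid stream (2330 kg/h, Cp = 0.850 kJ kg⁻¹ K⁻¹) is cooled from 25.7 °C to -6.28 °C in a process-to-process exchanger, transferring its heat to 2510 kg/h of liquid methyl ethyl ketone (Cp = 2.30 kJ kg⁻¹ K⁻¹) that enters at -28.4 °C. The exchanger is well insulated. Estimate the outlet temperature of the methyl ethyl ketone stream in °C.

Heat released by hot stream: Q = 2330 × 0.850 × (25.7 − -6.28) = 63336 kJ/h
Energy balance on cold side (adiabatic exchanger): Q = ṁ_c·Cp_c·(T_c,out − T_c,in)
T_c,out = -28.4 + 63336/(2510 × 2.30) = -17.429 °C

T_c,out = -17.4 °C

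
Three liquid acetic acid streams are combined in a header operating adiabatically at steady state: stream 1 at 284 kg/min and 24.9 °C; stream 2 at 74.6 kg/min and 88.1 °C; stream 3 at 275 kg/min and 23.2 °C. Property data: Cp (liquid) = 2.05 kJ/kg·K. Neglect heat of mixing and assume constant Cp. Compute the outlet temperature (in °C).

Adiabatic, steady state ⇒ Σ ṁᵢCp,ᵢ(T_out − Tᵢ) = 0
Σ ṁᵢCp,ᵢTᵢ = 284×2.05×24.9 + 74.6×2.05×88.1 + 275×2.05×23.2 = 41049
Σ ṁᵢCp,ᵢ = 284×2.05 + 74.6×2.05 + 275×2.05 = 1298.9
T_out = 41049 / 1298.9 = 31.603 °C

T_out = 31.6 °C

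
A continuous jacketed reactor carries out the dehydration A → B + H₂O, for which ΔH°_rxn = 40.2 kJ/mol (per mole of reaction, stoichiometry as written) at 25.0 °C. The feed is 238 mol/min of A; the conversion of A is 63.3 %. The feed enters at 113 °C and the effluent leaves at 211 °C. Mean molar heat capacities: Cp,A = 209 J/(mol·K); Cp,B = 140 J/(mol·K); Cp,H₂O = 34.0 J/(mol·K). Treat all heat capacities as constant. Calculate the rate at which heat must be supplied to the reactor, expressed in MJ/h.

Q_in = 597 MJ/h

Extent of reaction ξ = 0.633 × 238 = 150.65 mol/min
Reaction term: ξ·ΔH°_rxn = 150.65 × 40.2 = 6056.3 kJ/min
Sensible, feed 113→25 °C: -4377.3 kJ/min
Outlet flows (mol/min): A 87.346, B 150.65, H₂O 150.65
Sensible, products 25→211 °C: 8271.3 kJ/min
Q = ΔH = 9950.2 kJ/min = 165.84 kW
Heat supplied = 597.01 MJ/h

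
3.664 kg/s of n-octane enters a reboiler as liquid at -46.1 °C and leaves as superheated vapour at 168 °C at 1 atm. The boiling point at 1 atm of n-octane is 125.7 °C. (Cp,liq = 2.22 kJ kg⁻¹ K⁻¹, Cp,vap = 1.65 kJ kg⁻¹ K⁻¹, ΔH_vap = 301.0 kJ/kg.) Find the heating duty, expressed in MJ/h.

liquid -46.1→125.7 °C: 381.4 kJ/kg
vaporisation at 125.7 °C: 301 kJ/kg
vapour 125.7→168 °C: 69.795 kJ/kg
Δh = 381.4 + 301 + 69.795 = 752.19 kJ/kg
Q = ṁ·Δh = 3.664 kg/s × 752.19 kJ/kg = 2756 kJ/s
|Q| = 2756 kW = 9921.7 MJ/h

Q = 9920 MJ/h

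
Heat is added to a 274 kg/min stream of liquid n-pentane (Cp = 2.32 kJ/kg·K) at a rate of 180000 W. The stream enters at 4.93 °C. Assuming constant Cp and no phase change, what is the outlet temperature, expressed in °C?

Q = 180000 W = 10800 kJ/min
ΔT = Q/(ṁ·Cp) = 10800/(274×2.32) = 16.99 K
T_out = 4.93 + 16.99 = 21.92 °C

T_out = 21.9 °C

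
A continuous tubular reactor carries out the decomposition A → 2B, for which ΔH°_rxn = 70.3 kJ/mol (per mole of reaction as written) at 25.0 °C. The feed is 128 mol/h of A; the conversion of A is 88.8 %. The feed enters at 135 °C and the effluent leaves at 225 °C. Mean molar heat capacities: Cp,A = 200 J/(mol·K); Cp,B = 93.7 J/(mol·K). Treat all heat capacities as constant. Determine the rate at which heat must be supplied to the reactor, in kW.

Q_in = 2.78 kW

Extent of reaction ξ = 0.888 × 128 = 113.66 mol/h
Reaction term: ξ·ΔH°_rxn = 113.66 × 70.3 = 7990.6 kJ/h
Sensible, feed 135→25 °C: -2816 kJ/h
Outlet flows (mol/h): A 14.336, B 227.33
Sensible, products 25→225 °C: 4833.6 kJ/h
Q = ΔH = 10008 kJ/h = 2.78 kW
Heat supplied = 2.78 kW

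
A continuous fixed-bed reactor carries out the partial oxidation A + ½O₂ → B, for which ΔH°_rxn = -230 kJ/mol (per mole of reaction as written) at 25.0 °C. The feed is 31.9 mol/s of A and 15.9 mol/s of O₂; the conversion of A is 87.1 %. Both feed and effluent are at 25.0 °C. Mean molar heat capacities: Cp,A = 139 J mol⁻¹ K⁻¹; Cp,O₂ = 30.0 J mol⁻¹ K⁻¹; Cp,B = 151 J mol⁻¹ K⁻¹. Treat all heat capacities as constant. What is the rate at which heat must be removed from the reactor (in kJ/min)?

Extent of reaction ξ = 0.871 × 31.9 = 27.785 mol/s
Reaction term: ξ·ΔH°_rxn = 27.785 × -230 = -6390.5 kJ/s
Q = ΔH = -6390.5 kJ/s = -6390.5 kW
Heat removed = 383430 kJ/min

Q_out = 383000 kJ/min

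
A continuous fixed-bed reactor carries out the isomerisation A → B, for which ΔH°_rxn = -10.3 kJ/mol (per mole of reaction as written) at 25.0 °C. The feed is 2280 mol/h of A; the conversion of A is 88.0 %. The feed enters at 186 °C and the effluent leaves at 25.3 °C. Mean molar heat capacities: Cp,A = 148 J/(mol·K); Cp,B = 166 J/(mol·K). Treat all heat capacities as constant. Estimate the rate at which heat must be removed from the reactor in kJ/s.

Extent of reaction ξ = 0.880 × 2280 = 2006.4 mol/h
Reaction term: ξ·ΔH°_rxn = 2006.4 × -10.3 = -20666 kJ/h
Sensible, feed 186→25 °C: -54328 kJ/h
Outlet flows (mol/h): A 273.6, B 2006.4
Sensible, products 25→25.3 °C: 112.07 kJ/h
Q = ΔH = -74882 kJ/h = -20.8 kW
Heat removed = 20.8 kJ/s

Q_out = 20.8 kJ/s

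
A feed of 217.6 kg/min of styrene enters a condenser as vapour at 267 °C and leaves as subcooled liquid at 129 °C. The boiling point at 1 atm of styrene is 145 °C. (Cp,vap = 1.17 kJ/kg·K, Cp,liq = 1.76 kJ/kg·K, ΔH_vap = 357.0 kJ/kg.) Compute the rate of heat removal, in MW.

vapour 267→145 °C: -142.74 kJ/kg
condensation at 145 °C: -357 kJ/kg
liquid 145→129 °C: -28.16 kJ/kg
Δh = -142.74 + -357 + -28.16 = -527.9 kJ/kg
Q = ṁ·Δh = 217.6 kg/min × -527.9 kJ/kg = -114870 kJ/min
|Q| = 1914.5 kW = 1.9145 MW

Q_c = 1.91 MW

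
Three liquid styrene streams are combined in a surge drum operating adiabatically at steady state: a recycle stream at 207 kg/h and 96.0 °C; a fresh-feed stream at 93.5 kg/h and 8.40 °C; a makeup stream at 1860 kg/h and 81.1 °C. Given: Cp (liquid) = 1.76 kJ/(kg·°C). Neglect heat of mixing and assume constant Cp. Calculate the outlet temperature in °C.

T_out = 79.4 °C

Energy balance with Q = 0: Σ ṁᵢCp,ᵢ(T_out − Tᵢ) = 0
T_out = Σ ṁᵢCp,ᵢTᵢ / Σ ṁᵢCp,ᵢ
      = 301850 / 3802.5 = 79.381 °C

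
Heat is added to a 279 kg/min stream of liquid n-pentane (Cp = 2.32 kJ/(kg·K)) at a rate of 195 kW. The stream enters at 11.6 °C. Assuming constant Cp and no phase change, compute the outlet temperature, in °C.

Q = 195 kW = 11700 kJ/min
ΔT = Q/(ṁ·Cp) = 11700/(279×2.32) = 18.076 K
T_out = 11.6 + 18.076 = 29.676 °C

T_out = 29.7 °C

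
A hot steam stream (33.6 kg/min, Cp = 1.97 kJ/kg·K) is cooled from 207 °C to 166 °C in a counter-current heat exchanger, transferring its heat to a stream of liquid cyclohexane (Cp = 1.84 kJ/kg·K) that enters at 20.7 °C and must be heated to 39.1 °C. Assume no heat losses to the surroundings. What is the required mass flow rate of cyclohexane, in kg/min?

Heat released by hot stream: Q = 33.6 × 1.97 × (207 − 166) = 2713.9 kJ/min
Energy balance on cold side (adiabatic exchanger): Q = ṁ_c·Cp_c·(T_c,out − T_c,in)
ṁ_c = 2713.9 / [1.84 × (39.1 − 20.7)] = 80.159 kg/min

ṁ_c = 80.2 kg/min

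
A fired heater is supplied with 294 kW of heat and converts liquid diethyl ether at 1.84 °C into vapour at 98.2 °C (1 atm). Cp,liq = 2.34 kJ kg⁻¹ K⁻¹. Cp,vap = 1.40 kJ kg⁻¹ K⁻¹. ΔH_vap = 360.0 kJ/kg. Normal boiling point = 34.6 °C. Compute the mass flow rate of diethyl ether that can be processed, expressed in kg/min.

Δh = 2.34×(34.6−1.84) + 360.0 + 1.40×(98.2−34.6) = 525.7 kJ/kg
Q = 294 kW = 294 kJ/s = 17640 kJ/min
ṁ = Q/Δh = 17640 / 525.7 = 33.555 kg/min

ṁ = 33.6 kg/min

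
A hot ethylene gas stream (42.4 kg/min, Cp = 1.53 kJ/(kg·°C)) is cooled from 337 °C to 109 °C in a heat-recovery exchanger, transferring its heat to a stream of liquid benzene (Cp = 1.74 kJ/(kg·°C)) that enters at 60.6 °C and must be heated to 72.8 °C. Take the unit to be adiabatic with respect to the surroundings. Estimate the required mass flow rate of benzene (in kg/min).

Heat released by hot stream: Q = 42.4 × 1.53 × (337 − 109) = 14791 kJ/min
Energy balance on cold side (adiabatic exchanger): Q = ṁ_c·Cp_c·(T_c,out − T_c,in)
ṁ_c = 14791 / [1.74 × (72.8 − 60.6)] = 696.76 kg/min

ṁ_c = 697 kg/min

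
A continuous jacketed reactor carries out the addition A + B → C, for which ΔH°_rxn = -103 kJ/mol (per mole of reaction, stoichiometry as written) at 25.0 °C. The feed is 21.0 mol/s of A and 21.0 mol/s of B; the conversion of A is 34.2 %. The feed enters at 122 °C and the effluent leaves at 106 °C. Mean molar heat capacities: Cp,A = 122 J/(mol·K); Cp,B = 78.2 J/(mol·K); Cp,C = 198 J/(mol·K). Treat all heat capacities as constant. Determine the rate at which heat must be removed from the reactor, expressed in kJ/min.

Q_out = 48500 kJ/min

Extent of reaction ξ = 0.342 × 21.0 = 7.182 mol/s
Reaction term: ξ·ΔH°_rxn = 7.182 × -103 = -739.75 kJ/s
Sensible, feed 122→25 °C: -407.81 kJ/s
Outlet flows (mol/s): A 13.818, B 13.818, C 7.182
Sensible, products 25→106 °C: 339.26 kJ/s
Q = ΔH = -808.29 kJ/s = -808.29 kW
Heat removed = 48498 kJ/min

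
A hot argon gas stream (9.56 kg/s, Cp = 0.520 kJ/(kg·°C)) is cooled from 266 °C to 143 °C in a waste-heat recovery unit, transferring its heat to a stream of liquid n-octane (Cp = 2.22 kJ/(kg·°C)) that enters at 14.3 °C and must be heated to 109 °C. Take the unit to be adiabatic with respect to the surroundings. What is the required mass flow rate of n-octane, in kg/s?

Heat released by hot stream: Q = 9.56 × 0.520 × (266 − 143) = 611.46 kJ/s
Energy balance on cold side (adiabatic exchanger): Q = ṁ_c·Cp_c·(T_c,out − T_c,in)
ṁ_c = 611.46 / [2.22 × (109 − 14.3)] = 2.9085 kg/s

ṁ_c = 2.91 kg/s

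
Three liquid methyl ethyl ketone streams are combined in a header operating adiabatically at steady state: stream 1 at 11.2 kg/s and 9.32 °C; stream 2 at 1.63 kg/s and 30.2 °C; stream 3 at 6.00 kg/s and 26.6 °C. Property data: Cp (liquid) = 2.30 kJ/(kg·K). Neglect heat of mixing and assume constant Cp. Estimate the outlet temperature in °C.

T_out = 16.6 °C

Energy balance with Q = 0: Σ ṁᵢCp,ᵢ(T_out − Tᵢ) = 0
Σ ṁᵢCp,ᵢTᵢ = 11.2×2.30×9.32 + 1.63×2.30×30.2 + 6.00×2.30×26.6 = 720.38
Σ ṁᵢCp,ᵢ = 11.2×2.30 + 1.63×2.30 + 6.00×2.30 = 43.309
T_out = 720.38 / 43.309 = 16.634 °C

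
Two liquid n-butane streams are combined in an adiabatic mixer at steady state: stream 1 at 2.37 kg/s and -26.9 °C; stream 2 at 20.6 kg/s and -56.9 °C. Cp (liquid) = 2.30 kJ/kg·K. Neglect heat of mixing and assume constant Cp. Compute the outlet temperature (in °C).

No heat crosses the boundary, so H_out = H_in.
T_out = Σ ṁᵢCp,ᵢTᵢ / Σ ṁᵢCp,ᵢ
      = -2842.6 / 52.831 = -53.805 °C

T_out = -53.8 °C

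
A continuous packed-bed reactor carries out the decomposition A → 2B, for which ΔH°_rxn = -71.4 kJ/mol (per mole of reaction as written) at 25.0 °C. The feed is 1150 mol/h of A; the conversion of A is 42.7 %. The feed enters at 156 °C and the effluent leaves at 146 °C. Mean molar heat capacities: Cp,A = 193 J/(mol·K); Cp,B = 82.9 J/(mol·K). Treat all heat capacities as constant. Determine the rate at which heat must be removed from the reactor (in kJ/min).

Extent of reaction ξ = 0.427 × 1150 = 491.05 mol/h
Reaction term: ξ·ΔH°_rxn = 491.05 × -71.4 = -35061 kJ/h
Sensible, feed 156→25 °C: -29075 kJ/h
Outlet flows (mol/h): A 658.95, B 982.1
Sensible, products 25→146 °C: 25240 kJ/h
Q = ΔH = -38897 kJ/h = -10.805 kW
Heat removed = 648.28 kJ/min

Q_out = 648 kJ/min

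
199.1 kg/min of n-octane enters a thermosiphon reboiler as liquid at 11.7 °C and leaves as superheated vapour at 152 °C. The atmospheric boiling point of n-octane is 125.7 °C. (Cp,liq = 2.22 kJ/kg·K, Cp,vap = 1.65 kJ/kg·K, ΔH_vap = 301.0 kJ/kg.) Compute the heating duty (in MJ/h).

Q = 7140 MJ/h

liquid 11.7→125.7 °C: 253.08 kJ/kg
vaporisation at 125.7 °C: 301 kJ/kg
vapour 125.7→152 °C: 43.395 kJ/kg
Δh = 253.08 + 301 + 43.395 = 597.48 kJ/kg
Q = ṁ·Δh = 199.1 kg/min × 597.48 kJ/kg = 118960 kJ/min
|Q| = 1982.6 kW = 7137.4 MJ/h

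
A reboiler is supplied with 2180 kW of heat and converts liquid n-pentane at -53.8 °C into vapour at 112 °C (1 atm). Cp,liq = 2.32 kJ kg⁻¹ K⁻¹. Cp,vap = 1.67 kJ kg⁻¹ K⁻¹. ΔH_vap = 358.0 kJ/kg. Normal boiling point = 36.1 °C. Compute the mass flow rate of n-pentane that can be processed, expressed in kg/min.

Δh = 2.32×(36.1−-53.8) + 358.0 + 1.67×(112−36.1) = 693.32 kJ/kg
Q = 2180 kW = 2180 kJ/s = 130800 kJ/min
ṁ = Q/Δh = 130800 / 693.32 = 188.66 kg/min

ṁ = 189 kg/min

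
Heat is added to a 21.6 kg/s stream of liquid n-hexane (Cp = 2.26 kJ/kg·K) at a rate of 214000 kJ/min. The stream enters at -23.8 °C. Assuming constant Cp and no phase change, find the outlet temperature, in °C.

T_out = 49.3 °C

Q = 214000 kJ/min = 3566.7 kJ/s
ΔT = Q/(ṁ·Cp) = 3566.7/(21.6×2.26) = 73.063 K
T_out = -23.8 + 73.063 = 49.263 °C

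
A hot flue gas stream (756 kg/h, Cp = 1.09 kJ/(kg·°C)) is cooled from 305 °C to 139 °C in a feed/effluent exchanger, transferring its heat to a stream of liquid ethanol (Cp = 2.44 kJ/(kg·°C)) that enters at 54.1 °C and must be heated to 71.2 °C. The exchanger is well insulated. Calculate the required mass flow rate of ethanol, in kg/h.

Heat released by hot stream: Q = 756 × 1.09 × (305 − 139) = 136790 kJ/h
Energy balance on cold side (adiabatic exchanger): Q = ṁ_c·Cp_c·(T_c,out − T_c,in)
ṁ_c = 136790 / [2.44 × (71.2 − 54.1)] = 3278.5 kg/h

ṁ_c = 3280 kg/h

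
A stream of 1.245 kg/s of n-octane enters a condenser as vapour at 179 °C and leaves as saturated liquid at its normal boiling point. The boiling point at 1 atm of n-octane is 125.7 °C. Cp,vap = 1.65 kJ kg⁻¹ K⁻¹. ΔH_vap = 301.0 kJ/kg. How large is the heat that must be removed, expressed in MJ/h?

vapour 179→125.7 °C: -87.945 kJ/kg
condensation at 125.7 °C: -301 kJ/kg
Δh = -87.945 + -301 = -388.94 kJ/kg
Q = ṁ·Δh = 1.245 kg/s × -388.94 kJ/kg = -484.24 kJ/s
|Q| = 484.24 kW = 1743.3 MJ/h

Q_c = 1740 MJ/h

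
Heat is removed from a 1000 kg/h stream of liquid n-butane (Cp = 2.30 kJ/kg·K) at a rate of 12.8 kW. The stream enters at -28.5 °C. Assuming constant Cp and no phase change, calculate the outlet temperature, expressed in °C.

Q = 12.8 kW = 46080 kJ/h
ΔT = Q/(ṁ·Cp) = 46080/(1000×2.30) = 20.035 K
T_out = -28.5 − 20.035 = -48.535 °C

T_out = -48.5 °C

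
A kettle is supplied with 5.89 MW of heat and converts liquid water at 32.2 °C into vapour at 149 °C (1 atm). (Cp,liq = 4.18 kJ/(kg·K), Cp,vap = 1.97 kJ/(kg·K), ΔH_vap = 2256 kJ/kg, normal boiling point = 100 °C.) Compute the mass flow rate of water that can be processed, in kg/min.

Δh = 4.18×(100−32.2) + 2256 + 1.97×(149−100) = 2635.9 kJ/kg
Q = 5.89 MW = 5890 kJ/s = 353400 kJ/min
ṁ = Q/Δh = 353400 / 2635.9 = 134.07 kg/min

ṁ = 134 kg/min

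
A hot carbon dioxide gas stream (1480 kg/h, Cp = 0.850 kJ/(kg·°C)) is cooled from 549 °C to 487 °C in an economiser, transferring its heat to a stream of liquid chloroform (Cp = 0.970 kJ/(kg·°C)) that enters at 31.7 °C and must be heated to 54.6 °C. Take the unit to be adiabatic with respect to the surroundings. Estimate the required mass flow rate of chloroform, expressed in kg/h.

ṁ_c = 3510 kg/h

Heat released by hot stream: Q = 1480 × 0.850 × (549 − 487) = 77996 kJ/h
Energy balance on cold side (adiabatic exchanger): Q = ṁ_c·Cp_c·(T_c,out − T_c,in)
ṁ_c = 77996 / [0.970 × (54.6 − 31.7)] = 3511.3 kg/h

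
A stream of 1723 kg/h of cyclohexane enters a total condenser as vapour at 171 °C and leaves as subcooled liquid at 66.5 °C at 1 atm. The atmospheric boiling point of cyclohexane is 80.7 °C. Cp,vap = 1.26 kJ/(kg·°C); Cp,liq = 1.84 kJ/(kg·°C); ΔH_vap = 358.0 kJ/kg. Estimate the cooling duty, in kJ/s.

Q_c = 238 kJ/s

vapour 171→80.7 °C: -113.78 kJ/kg
condensation at 80.7 °C: -358 kJ/kg
liquid 80.7→66.5 °C: -26.128 kJ/kg
Δh = -113.78 + -358 + -26.128 = -497.91 kJ/kg
Q = ṁ·Δh = 1723 kg/h × -497.91 kJ/kg = -857890 kJ/h
|Q| = 238.3 kW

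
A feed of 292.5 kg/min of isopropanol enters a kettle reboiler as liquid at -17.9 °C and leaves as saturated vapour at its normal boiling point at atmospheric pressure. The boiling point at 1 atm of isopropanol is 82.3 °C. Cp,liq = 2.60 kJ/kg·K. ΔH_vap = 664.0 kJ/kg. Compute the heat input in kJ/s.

liquid -17.9→82.3 °C: 260.52 kJ/kg
vaporisation at 82.3 °C: 664 kJ/kg
Δh = 260.52 + 664 = 924.52 kJ/kg
Q = ṁ·Δh = 292.5 kg/min × 924.52 kJ/kg = 270420 kJ/min
|Q| = 4507 kW

Q = 4510 kJ/s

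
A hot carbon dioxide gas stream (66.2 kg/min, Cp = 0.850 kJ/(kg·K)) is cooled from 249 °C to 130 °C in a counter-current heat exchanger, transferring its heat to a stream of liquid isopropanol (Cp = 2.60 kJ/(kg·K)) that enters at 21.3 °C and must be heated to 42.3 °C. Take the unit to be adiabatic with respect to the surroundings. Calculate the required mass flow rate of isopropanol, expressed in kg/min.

Heat released by hot stream: Q = 66.2 × 0.850 × (249 − 130) = 6696.1 kJ/min
Energy balance on cold side (adiabatic exchanger): Q = ṁ_c·Cp_c·(T_c,out − T_c,in)
ṁ_c = 6696.1 / [2.60 × (42.3 − 21.3)] = 122.64 kg/min

ṁ_c = 123 kg/min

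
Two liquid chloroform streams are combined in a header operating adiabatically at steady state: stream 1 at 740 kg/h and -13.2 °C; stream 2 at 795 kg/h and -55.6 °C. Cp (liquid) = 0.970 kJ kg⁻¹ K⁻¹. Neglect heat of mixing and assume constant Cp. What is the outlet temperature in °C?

T_out = -35.2 °C

No heat crosses the boundary, so H_out = H_in.
Σ ṁᵢCp,ᵢTᵢ = 740×0.970×-13.2 + 795×0.970×-55.6 = -52351
Σ ṁᵢCp,ᵢ = 740×0.970 + 795×0.970 = 1488.9
T_out = -52351 / 1488.9 = -35.16 °C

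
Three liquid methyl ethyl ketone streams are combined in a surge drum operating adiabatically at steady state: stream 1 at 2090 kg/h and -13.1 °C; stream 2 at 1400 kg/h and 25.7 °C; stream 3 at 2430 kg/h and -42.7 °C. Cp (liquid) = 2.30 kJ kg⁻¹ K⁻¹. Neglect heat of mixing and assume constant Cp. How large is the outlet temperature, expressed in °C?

No heat crosses the boundary, so H_out = H_in.
T_out = Σ ṁᵢCp,ᵢTᵢ / Σ ṁᵢCp,ᵢ
      = -218870 / 13616 = -16.074 °C

T_out = -16.1 °C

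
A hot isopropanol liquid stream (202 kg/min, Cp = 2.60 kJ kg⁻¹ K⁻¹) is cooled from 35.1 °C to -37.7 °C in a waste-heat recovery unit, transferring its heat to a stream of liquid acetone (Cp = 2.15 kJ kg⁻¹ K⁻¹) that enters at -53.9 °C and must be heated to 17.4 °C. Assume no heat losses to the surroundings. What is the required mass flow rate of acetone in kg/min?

Heat released by hot stream: Q = 202 × 2.60 × (35.1 − -37.7) = 38235 kJ/min
Energy balance on cold side (adiabatic exchanger): Q = ṁ_c·Cp_c·(T_c,out − T_c,in)
ṁ_c = 38235 / [2.15 × (17.4 − -53.9)] = 249.42 kg/min

ṁ_c = 249 kg/min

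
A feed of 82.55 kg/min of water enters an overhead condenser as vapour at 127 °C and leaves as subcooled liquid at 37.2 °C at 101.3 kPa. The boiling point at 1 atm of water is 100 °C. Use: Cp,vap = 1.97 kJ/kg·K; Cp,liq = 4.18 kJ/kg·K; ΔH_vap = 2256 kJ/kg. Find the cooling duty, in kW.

vapour 127→100 °C: -53.19 kJ/kg
condensation at 100 °C: -2256 kJ/kg
liquid 100→37.2 °C: -262.5 kJ/kg
Δh = -53.19 + -2256 + -262.5 = -2571.7 kJ/kg
Q = ṁ·Δh = 82.55 kg/min × -2571.7 kJ/kg = -212290 kJ/min
|Q| = 3538.2 kW

Q_c = 3540 kW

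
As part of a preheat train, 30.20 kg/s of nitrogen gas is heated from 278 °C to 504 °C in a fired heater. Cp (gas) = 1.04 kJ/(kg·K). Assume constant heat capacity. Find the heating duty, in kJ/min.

Q = ṁ·Cp·ΔT = 30.20 × 1.04 × (504 − 278) = 7098.2 kJ/s
Heating duty = 425890 kJ/min

Q = 426000 kJ/min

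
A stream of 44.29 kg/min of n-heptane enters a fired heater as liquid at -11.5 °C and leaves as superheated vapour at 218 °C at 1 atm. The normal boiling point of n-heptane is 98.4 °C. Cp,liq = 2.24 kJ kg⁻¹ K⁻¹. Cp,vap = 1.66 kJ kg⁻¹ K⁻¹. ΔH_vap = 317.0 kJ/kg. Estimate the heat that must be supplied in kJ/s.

Q = 562 kJ/s

liquid -11.5→98.4 °C: 246.18 kJ/kg
vaporisation at 98.4 °C: 317 kJ/kg
vapour 98.4→218 °C: 198.54 kJ/kg
Δh = 246.18 + 317 + 198.54 = 761.71 kJ/kg
Q = ṁ·Δh = 44.29 kg/min × 761.71 kJ/kg = 33736 kJ/min
|Q| = 562.27 kW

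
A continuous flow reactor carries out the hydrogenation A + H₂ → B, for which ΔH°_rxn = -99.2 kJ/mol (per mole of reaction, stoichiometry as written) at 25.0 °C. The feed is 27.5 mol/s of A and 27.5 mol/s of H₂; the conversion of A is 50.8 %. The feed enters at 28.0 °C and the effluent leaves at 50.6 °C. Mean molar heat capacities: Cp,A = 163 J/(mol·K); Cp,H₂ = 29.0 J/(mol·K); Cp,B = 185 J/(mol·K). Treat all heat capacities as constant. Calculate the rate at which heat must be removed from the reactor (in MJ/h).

Q_out = 4570 MJ/h

Extent of reaction ξ = 0.508 × 27.5 = 13.97 mol/s
Reaction term: ξ·ΔH°_rxn = 13.97 × -99.2 = -1385.8 kJ/s
Sensible, feed 28.0→25 °C: -15.84 kJ/s
Outlet flows (mol/s): A 13.53, H₂ 13.53, B 13.97
Sensible, products 25→50.6 °C: 132.66 kJ/s
Q = ΔH = -1269 kJ/s = -1269 kW
Heat removed = 4568.4 MJ/h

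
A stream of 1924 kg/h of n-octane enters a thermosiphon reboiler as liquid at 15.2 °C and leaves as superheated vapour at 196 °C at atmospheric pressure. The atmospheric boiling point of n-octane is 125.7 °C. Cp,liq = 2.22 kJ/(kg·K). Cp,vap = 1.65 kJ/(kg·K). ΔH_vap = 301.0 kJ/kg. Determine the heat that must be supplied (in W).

liquid 15.2→125.7 °C: 245.31 kJ/kg
vaporisation at 125.7 °C: 301 kJ/kg
vapour 125.7→196 °C: 115.99 kJ/kg
Δh = 245.31 + 301 + 115.99 = 662.31 kJ/kg
Q = ṁ·Δh = 1924 kg/h × 662.31 kJ/kg = 1.2743e+06 kJ/h
|Q| = 353.97 kW = 353970 W

Q = 354000 W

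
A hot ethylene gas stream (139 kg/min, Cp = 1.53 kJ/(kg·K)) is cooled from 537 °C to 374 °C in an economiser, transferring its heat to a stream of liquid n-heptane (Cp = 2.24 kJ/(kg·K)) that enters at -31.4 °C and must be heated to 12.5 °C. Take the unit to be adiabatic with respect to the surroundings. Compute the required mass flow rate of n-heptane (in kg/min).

ṁ_c = 353 kg/min

Heat released by hot stream: Q = 139 × 1.53 × (537 − 374) = 34665 kJ/min
Energy balance on cold side (adiabatic exchanger): Q = ṁ_c·Cp_c·(T_c,out − T_c,in)
ṁ_c = 34665 / [2.24 × (12.5 − -31.4)] = 352.52 kg/min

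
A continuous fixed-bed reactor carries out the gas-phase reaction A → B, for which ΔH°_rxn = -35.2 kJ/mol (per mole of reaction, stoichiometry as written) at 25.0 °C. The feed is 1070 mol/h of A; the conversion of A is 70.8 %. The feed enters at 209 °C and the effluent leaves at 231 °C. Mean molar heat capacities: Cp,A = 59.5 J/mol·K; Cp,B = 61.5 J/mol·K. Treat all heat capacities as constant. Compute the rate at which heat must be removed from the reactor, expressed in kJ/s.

Extent of reaction ξ = 0.708 × 1070 = 757.56 mol/h
Reaction term: ξ·ΔH°_rxn = 757.56 × -35.2 = -26666 kJ/h
Sensible, feed 209→25 °C: -11714 kJ/h
Outlet flows (mol/h): A 312.44, B 757.56
Sensible, products 25→231 °C: 13427 kJ/h
Q = ΔH = -24953 kJ/h = -6.9315 kW
Heat removed = 6.9315 kJ/s

Q_out = 6.93 kJ/s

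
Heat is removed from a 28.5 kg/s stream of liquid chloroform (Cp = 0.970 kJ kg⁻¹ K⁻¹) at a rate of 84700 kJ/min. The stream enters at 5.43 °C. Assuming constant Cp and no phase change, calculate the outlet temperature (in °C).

T_out = -45.6 °C

Q = 84700 kJ/min = 1411.7 kJ/s
ΔT = Q/(ṁ·Cp) = 1411.7/(28.5×0.970) = 51.064 K
T_out = 5.43 − 51.064 = -45.634 °C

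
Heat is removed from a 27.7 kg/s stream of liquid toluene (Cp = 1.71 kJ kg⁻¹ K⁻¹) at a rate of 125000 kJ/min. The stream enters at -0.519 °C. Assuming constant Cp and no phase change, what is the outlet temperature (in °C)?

Q = 125000 kJ/min = 2083.3 kJ/s
ΔT = Q/(ṁ·Cp) = 2083.3/(27.7×1.71) = 43.983 K
T_out = -0.519 − 43.983 = -44.502 °C

T_out = -44.5 °C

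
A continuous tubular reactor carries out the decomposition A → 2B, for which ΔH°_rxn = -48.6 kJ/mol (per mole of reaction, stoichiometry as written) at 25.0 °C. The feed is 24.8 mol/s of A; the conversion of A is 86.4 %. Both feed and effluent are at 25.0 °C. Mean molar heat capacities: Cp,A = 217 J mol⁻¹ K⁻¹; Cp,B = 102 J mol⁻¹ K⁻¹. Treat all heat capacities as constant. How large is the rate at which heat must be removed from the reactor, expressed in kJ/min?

Q_out = 62500 kJ/min

Extent of reaction ξ = 0.864 × 24.8 = 21.427 mol/s
Reaction term: ξ·ΔH°_rxn = 21.427 × -48.6 = -1041.4 kJ/s
Q = ΔH = -1041.4 kJ/s = -1041.4 kW
Heat removed = 62482 kJ/min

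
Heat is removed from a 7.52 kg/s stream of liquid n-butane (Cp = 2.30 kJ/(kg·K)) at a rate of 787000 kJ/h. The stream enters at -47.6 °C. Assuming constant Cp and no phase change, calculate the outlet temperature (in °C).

Q = 787000 kJ/h = 218.61 kJ/s
ΔT = Q/(ṁ·Cp) = 218.61/(7.52×2.30) = 12.639 K
T_out = -47.6 − 12.639 = -60.239 °C

T_out = -60.2 °C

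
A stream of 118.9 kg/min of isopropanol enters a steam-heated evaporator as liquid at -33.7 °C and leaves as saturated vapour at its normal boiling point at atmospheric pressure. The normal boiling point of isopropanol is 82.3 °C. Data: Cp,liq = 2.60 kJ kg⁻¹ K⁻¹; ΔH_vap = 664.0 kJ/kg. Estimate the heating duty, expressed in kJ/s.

liquid -33.7→82.3 °C: 301.6 kJ/kg
vaporisation at 82.3 °C: 664 kJ/kg
Δh = 301.6 + 664 = 965.6 kJ/kg
Q = ṁ·Δh = 118.9 kg/min × 965.6 kJ/kg = 114810 kJ/min
|Q| = 1913.5 kW

Q = 1910 kJ/s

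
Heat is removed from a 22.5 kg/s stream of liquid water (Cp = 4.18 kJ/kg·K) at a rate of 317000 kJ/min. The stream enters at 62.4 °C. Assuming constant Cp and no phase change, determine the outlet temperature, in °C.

Q = 317000 kJ/min = 5283.3 kJ/s
ΔT = Q/(ṁ·Cp) = 5283.3/(22.5×4.18) = 56.176 K
T_out = 62.4 − 56.176 = 6.2242 °C

T_out = 6.22 °C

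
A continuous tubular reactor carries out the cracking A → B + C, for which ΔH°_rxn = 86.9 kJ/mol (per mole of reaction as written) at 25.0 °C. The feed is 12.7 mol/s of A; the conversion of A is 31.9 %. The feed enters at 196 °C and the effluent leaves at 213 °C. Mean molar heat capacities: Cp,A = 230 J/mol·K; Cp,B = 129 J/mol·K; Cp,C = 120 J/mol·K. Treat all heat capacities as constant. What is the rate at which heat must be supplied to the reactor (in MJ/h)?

Extent of reaction ξ = 0.319 × 12.7 = 4.0513 mol/s
Reaction term: ξ·ΔH°_rxn = 4.0513 × 86.9 = 352.06 kJ/s
Sensible, feed 196→25 °C: -499.49 kJ/s
Outlet flows (mol/s): A 8.6487, B 4.0513, C 4.0513
Sensible, products 25→213 °C: 563.62 kJ/s
Q = ΔH = 416.19 kJ/s = 416.19 kW
Heat supplied = 1498.3 MJ/h

Q_in = 1500 MJ/h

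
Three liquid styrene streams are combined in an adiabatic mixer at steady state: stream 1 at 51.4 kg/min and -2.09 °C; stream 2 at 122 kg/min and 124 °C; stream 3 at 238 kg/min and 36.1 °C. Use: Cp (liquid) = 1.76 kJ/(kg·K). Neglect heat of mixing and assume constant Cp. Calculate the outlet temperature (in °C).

T_out = 57.4 °C

No heat crosses the boundary, so H_out = H_in.
Σ ṁᵢCp,ᵢTᵢ = 51.4×1.76×-2.09 + 122×1.76×124 + 238×1.76×36.1 = 41558
Σ ṁᵢCp,ᵢ = 51.4×1.76 + 122×1.76 + 238×1.76 = 724.06
T_out = 41558 / 724.06 = 57.395 °C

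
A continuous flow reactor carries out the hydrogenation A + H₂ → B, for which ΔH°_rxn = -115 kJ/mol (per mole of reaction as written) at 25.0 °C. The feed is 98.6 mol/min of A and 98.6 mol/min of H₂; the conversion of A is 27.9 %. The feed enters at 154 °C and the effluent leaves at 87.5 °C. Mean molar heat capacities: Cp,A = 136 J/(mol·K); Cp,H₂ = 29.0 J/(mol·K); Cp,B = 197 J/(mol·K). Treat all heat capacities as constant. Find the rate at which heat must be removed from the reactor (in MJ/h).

Extent of reaction ξ = 0.279 × 98.6 = 27.509 mol/min
Reaction term: ξ·ΔH°_rxn = 27.509 × -115 = -3163.6 kJ/min
Sensible, feed 154→25 °C: -2098.7 kJ/min
Outlet flows (mol/min): A 71.091, H₂ 71.091, B 27.509
Sensible, products 25→87.5 °C: 1071.8 kJ/min
Q = ΔH = -4190.5 kJ/min = -69.841 kW
Heat removed = 251.43 MJ/h

Q_out = 251 MJ/h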